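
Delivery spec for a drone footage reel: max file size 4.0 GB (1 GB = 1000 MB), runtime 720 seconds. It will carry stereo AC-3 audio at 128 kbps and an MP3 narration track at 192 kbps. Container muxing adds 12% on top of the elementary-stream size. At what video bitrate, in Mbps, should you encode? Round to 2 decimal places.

39.36 Mbps

Budget: 4.0 GB = 32000.0 Mb.
Stream payload after overhead: 32000.0 / 1.12 = 28571.4 Mb.
Total bitrate budget: 28571.4 Mb / 720 s = 39.683 Mbps.
Audio total: 128 + 192 = 320 kbps = 0.320 Mbps.
Video: 39.683 − 0.320 = 39.363 Mbps.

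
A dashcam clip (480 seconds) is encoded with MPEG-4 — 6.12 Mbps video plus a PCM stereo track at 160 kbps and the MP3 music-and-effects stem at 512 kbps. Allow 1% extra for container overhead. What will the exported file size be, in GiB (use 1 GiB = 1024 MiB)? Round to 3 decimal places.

0.383 GiB

Audio total: 160 + 512 = 672 kbps = 0.672 Mbps.
Total bitrate: 6.12 + 0.672 = 6.792 Mbps.
Stream data: 6.792 Mbps × 480 s = 3260.2 Mb.
With 1% container overhead: ×1.01.
3,293 Mb = 411,595,200 bytes ÷ 1,073,741,824 = 0.3833 GiB.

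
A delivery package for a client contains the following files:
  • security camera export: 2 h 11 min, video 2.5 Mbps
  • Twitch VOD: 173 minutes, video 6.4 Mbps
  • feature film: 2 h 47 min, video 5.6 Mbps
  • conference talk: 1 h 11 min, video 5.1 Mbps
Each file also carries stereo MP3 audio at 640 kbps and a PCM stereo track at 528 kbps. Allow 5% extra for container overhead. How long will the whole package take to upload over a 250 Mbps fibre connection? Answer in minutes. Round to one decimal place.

14.1 minutes

Audio total: 640 + 528 = 1168 kbps = 1.168 Mbps.
security camera export: 3.668 Mbps × 7860 s × 1.05 = 30272.0 Mb
Twitch VOD: 7.568 Mbps × 10380 s × 1.05 = 82483.6 Mb
feature film: 6.768 Mbps × 10020 s × 1.05 = 71206.1 Mb
conference talk: 6.268 Mbps × 4260 s × 1.05 = 28036.8 Mb
Total: 211998.5 Mb = 26499.8 MB.
At 250 Mbps: 211998.5 / 250 = 848 s ≈ 14.1 minutes.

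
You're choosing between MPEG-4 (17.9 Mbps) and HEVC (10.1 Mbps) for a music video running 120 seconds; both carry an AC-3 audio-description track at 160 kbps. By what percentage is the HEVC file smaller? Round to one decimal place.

Audio: 160 kbps = 0.160 Mbps.
MPEG-4: 18.060 Mbps × 120 s = 2167.2 Mb = 270.900 MB.
HEVC: 10.260 Mbps × 120 s = 1231.2 Mb = 153.900 MB.
Reduction: (1 − 153.900/270.900) × 100 = 43.19%.

43.2%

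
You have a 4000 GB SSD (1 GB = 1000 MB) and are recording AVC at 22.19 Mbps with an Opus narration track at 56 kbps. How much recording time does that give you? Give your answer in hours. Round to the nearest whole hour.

400 hours

Audio: 56 kbps = 0.056 Mbps.
Total bitrate: 22.19 + 0.056 = 22.246 Mbps.
Capacity: 4000 GB = 32,000,000 Mb.
Recording time: 32,000,000 / 22.246 = 1,438,461 s ≈ 400 hours.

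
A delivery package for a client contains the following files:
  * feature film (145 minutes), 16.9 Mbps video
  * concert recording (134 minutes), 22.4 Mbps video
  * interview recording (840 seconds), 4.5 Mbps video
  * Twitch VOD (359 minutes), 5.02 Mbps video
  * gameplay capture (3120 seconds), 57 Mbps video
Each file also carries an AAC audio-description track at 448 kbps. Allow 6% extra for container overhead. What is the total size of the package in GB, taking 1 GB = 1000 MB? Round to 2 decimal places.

Audio: 448 kbps = 0.448 Mbps.
feature film: 17.348 Mbps × 8700 s × 1.06 = 159983.3 Mb
concert recording: 22.848 Mbps × 8040 s × 1.06 = 194719.8 Mb
interview recording: 4.948 Mbps × 840 s × 1.06 = 4405.7 Mb
Twitch VOD: 5.468 Mbps × 21540 s × 1.06 = 124847.6 Mb
gameplay capture: 57.448 Mbps × 3120 s × 1.06 = 189992.0 Mb
Total: 673948.3 Mb = 84243.5 MB.
= 84.24 GB.

84.24 GB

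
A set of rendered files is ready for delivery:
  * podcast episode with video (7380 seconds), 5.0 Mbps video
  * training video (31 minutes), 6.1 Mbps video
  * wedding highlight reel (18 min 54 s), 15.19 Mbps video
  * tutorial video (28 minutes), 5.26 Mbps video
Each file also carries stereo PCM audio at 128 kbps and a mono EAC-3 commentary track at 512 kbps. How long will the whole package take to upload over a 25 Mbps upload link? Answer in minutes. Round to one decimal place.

54.7 minutes

Audio total: 128 + 512 = 640 kbps = 0.640 Mbps.
podcast episode with video: 5.640 Mbps × 7380 s = 41623.2 Mb
training video: 6.740 Mbps × 1860 s = 12536.4 Mb
wedding highlight reel: 15.830 Mbps × 1134 s = 17951.2 Mb
tutorial video: 5.900 Mbps × 1680 s = 9912.0 Mb
Total: 82022.8 Mb = 10252.9 MB.
At 25 Mbps: 82022.8 / 25 = 3281 s ≈ 54.7 minutes.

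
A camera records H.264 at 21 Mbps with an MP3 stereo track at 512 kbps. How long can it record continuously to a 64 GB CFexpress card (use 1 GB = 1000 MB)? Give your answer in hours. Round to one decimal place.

Audio: 512 kbps = 0.512 Mbps.
Total bitrate: 21 + 0.512 = 21.512 Mbps.
Capacity: 64 GB = 512,000 Mb.
Recording time: 512,000 / 21.512 = 23,801 s ≈ 6.61 hours.

6.6 hours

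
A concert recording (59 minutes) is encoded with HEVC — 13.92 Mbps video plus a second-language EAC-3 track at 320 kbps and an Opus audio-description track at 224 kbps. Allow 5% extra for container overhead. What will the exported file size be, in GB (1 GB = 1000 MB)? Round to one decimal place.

59 min = 3540 s
Audio total: 320 + 224 = 544 kbps = 0.544 Mbps.
Total bitrate: 13.92 + 0.544 = 14.464 Mbps.
Stream data: 14.464 Mbps × 3540 s = 51202.6 Mb.
With 5% container overhead: ×1.05.
53,763 Mb ÷ 8 = 6,720 MB → 6.720 GB.

6.7 GB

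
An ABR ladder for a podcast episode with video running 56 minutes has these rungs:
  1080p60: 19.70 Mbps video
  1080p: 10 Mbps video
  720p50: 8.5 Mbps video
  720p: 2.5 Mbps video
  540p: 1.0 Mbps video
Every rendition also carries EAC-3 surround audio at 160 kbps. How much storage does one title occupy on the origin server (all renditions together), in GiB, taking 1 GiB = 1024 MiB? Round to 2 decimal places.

56 min = 3360 s
Audio: 160 kbps = 0.160 Mbps.
Sum of rendition bitrates: (19.70+0.160) + (10+0.160) + (8.5+0.160) + (2.5+0.160) + (1.0+0.160) = 42.500 Mbps.
× 3360 s = 142,800 Mb = 17,850 MB = 16.62 GiB.

16.62 GiB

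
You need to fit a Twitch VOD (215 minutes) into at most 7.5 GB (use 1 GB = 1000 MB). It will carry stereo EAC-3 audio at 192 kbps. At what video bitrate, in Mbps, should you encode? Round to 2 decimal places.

Budget: 7.5 GB = 60000.0 Mb.
215 min = 12900 s
Total bitrate budget: 60000.0 Mb / 12900 s = 4.651 Mbps.
Audio: 192 kbps = 0.192 Mbps.
Video: 4.651 − 0.192 = 4.459 Mbps.

4.46 Mbps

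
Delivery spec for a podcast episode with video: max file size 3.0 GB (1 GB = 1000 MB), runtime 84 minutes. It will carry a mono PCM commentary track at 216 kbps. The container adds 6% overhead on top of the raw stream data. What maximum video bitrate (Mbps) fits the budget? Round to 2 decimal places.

Budget: 3.0 GB = 24000.0 Mb.
Stream payload after overhead: 24000.0 / 1.06 = 22641.5 Mb.
84 min = 5040 s
Total bitrate budget: 22641.5 Mb / 5040 s = 4.492 Mbps.
Audio: 216 kbps = 0.216 Mbps.
Video: 4.492 − 0.216 = 4.276 Mbps.

4.28 Mbps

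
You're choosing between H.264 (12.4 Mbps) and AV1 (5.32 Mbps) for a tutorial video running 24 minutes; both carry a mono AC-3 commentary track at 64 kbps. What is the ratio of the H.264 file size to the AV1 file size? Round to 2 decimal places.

24 min = 1440 s
Audio: 64 kbps = 0.064 Mbps.
H.264: 12.464 Mbps × 1440 s = 17948.2 Mb = 2.089 GiB.
AV1: 5.384 Mbps × 1440 s = 7753.0 Mb = 0.903 GiB.
Ratio: 2.089 / 0.903 = 2.315.

2.32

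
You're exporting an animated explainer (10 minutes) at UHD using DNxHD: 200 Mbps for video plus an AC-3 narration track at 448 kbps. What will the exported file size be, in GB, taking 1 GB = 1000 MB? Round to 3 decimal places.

10 min = 600 s
Audio: 448 kbps = 0.448 Mbps.
Total bitrate: 200 + 0.448 = 200.448 Mbps.
Stream data: 200.448 Mbps × 600 s = 120268.8 Mb.
120,269 Mb ÷ 8 = 15,034 MB → 15.03 GB.

15.034 GB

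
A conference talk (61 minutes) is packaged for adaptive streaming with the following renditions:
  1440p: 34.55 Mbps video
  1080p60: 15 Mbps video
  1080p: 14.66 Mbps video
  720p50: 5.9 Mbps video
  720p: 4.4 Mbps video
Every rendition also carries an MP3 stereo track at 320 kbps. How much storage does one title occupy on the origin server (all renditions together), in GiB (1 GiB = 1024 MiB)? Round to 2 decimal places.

61 min = 3660 s
Audio: 320 kbps = 0.320 Mbps.
Sum of rendition bitrates: (34.55+0.320) + (15+0.320) + (14.66+0.320) + (5.9+0.320) + (4.4+0.320) = 76.110 Mbps.
× 3660 s = 278,563 Mb = 34,820 MB = 32.43 GiB.

32.43 GiB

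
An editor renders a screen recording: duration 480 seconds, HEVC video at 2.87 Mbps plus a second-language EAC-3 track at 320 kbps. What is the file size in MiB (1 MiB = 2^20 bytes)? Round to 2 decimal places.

182.53 MiB

Audio: 320 kbps = 0.320 Mbps.
Total bitrate: 2.87 + 0.320 = 3.190 Mbps.
Stream data: 3.190 Mbps × 480 s = 1531.2 Mb.
1,531 Mb = 191,400,000 bytes ÷ 1,048,576 = 182.5 MiB.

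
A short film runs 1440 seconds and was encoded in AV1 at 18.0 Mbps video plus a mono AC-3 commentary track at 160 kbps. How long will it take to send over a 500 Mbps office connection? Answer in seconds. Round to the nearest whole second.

Audio: 160 kbps = 0.160 Mbps.
Total bitrate: 18.160 Mbps.
File: 18.160 Mbps × 1440 s = 26150.4 Mb.
At 500 Mbps: 26150.4 / 500 = 52.3 s ≈ 52.3 seconds.

52 seconds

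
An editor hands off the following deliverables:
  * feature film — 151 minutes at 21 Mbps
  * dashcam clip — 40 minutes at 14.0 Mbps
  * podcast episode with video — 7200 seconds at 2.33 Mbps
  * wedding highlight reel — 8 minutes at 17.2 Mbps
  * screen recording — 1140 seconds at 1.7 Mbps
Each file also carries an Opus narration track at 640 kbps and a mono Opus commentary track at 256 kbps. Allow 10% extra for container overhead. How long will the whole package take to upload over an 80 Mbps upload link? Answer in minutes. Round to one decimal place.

Audio total: 640 + 256 = 896 kbps = 0.896 Mbps.
feature film: 21.896 Mbps × 9060 s × 1.10 = 218215.5 Mb
dashcam clip: 14.896 Mbps × 2400 s × 1.10 = 39325.4 Mb
podcast episode with video: 3.226 Mbps × 7200 s × 1.10 = 25549.9 Mb
wedding highlight reel: 18.096 Mbps × 480 s × 1.10 = 9554.7 Mb
screen recording: 2.596 Mbps × 1140 s × 1.10 = 3255.4 Mb
Total: 295901.0 Mb = 36987.6 MB.
At 80 Mbps: 295901.0 / 80 = 3699 s ≈ 61.6 minutes.

61.6 minutes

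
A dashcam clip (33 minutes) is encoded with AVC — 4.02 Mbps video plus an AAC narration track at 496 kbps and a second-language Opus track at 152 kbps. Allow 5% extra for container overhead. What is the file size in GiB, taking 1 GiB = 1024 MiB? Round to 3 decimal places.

33 min = 1980 s
Audio total: 496 + 152 = 648 kbps = 0.648 Mbps.
Total bitrate: 4.02 + 0.648 = 4.668 Mbps.
Stream data: 4.668 Mbps × 1980 s = 9242.6 Mb.
With 5% container overhead: ×1.05.
9,705 Mb = 1,213,096,500 bytes ÷ 1,073,741,824 = 1.130 GiB.

1.130 GiB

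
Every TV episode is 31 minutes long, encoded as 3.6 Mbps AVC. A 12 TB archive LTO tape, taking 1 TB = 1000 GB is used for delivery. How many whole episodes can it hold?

14336

31 min = 1860 s
Per item: 3.600 Mbps × 1860 s = 6,696 Mb = 837.0 MB.
Capacity: 12 TB = 96,000,000 Mb; 14336.92 items → 14336 complete.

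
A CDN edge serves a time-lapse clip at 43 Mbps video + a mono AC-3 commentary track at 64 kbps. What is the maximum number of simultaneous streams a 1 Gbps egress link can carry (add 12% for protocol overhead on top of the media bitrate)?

20

Audio: 64 kbps = 0.064 Mbps.
Per-viewer media rate: 43.064 Mbps.
On the wire with 12% overhead: 48.232 Mbps.
1 Gbps = 1,000 Mbps; 1,000 / 48.232 = 20.73 → 20 viewers.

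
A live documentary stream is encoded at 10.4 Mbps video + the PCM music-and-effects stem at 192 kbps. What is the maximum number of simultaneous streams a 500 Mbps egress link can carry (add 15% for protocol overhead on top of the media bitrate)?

Audio: 192 kbps = 0.192 Mbps.
Per-viewer media rate: 10.592 Mbps.
On the wire with 15% overhead: 12.181 Mbps.
500 Mbps = 500.0 Mbps; 500.0 / 12.181 = 41.05 → 41 viewers.

41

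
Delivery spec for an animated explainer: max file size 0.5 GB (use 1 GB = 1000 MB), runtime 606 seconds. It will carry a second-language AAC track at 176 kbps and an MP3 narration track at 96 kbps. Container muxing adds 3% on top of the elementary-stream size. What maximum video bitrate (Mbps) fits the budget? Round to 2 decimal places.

6.14 Mbps

Budget: 0.5 GB = 4000.0 Mb.
Stream payload after overhead: 4000.0 / 1.03 = 3883.5 Mb.
Total bitrate budget: 3883.5 Mb / 606 s = 6.408 Mbps.
Audio total: 176 + 96 = 272 kbps = 0.272 Mbps.
Video: 6.408 − 0.272 = 6.136 Mbps.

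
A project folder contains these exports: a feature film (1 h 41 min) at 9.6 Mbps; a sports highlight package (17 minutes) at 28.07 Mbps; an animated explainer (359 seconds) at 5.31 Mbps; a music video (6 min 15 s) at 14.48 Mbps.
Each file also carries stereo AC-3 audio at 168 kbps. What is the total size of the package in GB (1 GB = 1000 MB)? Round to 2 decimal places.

11.93 GB

Audio: 168 kbps = 0.168 Mbps.
feature film: 9.768 Mbps × 6060 s = 59194.1 Mb
sports highlight package: 28.238 Mbps × 1020 s = 28802.8 Mb
animated explainer: 5.478 Mbps × 359 s = 1966.6 Mb
music video: 14.648 Mbps × 375 s = 5493.0 Mb
Total: 95456.4 Mb = 11932.1 MB.
= 11.93 GB.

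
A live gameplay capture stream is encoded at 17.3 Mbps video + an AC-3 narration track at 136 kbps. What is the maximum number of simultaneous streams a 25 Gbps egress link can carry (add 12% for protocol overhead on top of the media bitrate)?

Audio: 136 kbps = 0.136 Mbps.
Per-viewer media rate: 17.436 Mbps.
On the wire with 12% overhead: 19.528 Mbps.
25 Gbps = 25,000 Mbps; 25,000 / 19.528 = 1280.19 → 1280 viewers.

1280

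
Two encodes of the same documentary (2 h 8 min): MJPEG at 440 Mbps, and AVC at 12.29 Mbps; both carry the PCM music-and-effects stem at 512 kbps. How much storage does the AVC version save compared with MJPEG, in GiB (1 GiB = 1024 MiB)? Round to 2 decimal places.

382.40 GiB

2 h 8 min = 128 min = 7680 s
Audio: 512 kbps = 0.512 Mbps.
MJPEG: 440.512 Mbps × 7680 s = 3383132.2 Mb = 393.848 GiB.
AVC: 12.802 Mbps × 7680 s = 98319.4 Mb = 11.446 GiB.
Saving: 393.848 − 11.446 = 382.403 GiB.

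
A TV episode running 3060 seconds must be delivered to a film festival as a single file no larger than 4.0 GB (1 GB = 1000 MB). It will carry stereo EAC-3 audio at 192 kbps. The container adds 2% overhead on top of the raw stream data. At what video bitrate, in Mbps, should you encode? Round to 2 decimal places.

10.06 Mbps

Budget: 4.0 GB = 32000.0 Mb.
Stream payload after overhead: 32000.0 / 1.02 = 31372.5 Mb.
Total bitrate budget: 31372.5 Mb / 3060 s = 10.252 Mbps.
Audio: 192 kbps = 0.192 Mbps.
Video: 10.252 − 0.192 = 10.060 Mbps.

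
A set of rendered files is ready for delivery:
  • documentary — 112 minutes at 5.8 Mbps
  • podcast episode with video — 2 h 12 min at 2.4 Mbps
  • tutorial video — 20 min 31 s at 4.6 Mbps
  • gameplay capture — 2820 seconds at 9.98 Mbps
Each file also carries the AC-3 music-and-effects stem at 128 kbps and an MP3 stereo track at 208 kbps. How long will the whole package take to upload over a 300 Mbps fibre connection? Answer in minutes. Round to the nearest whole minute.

5 minutes

Audio total: 128 + 208 = 336 kbps = 0.336 Mbps.
documentary: 6.136 Mbps × 6720 s = 41233.9 Mb
podcast episode with video: 2.736 Mbps × 7920 s = 21669.1 Mb
tutorial video: 4.936 Mbps × 1231 s = 6076.2 Mb
gameplay capture: 10.316 Mbps × 2820 s = 29091.1 Mb
Total: 98070.4 Mb = 12258.8 MB.
At 300 Mbps: 98070.4 / 300 = 327 s ≈ 5.45 minutes.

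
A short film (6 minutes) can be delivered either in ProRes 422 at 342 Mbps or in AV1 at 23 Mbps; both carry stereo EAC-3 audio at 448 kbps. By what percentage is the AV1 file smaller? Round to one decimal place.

93.2%

6 min = 360 s
Audio: 448 kbps = 0.448 Mbps.
ProRes 422: 342.448 Mbps × 360 s = 123281.3 Mb = 15.410 GB.
AV1: 23.448 Mbps × 360 s = 8441.3 Mb = 1.055 GB.
Reduction: (1 − 1.055/15.410) × 100 = 93.15%.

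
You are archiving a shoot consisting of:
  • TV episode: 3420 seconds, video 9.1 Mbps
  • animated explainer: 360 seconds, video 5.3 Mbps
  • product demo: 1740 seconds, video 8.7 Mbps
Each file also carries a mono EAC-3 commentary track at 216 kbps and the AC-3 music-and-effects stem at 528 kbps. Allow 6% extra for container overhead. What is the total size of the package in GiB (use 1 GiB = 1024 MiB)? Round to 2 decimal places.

6.45 GiB

Audio total: 216 + 528 = 744 kbps = 0.744 Mbps.
TV episode: 9.844 Mbps × 3420 s × 1.06 = 35686.5 Mb
animated explainer: 6.044 Mbps × 360 s × 1.06 = 2306.4 Mb
product demo: 9.444 Mbps × 1740 s × 1.06 = 17418.5 Mb
Total: 55411.4 Mb = 6926.4 MB.
= 6.451 GiB.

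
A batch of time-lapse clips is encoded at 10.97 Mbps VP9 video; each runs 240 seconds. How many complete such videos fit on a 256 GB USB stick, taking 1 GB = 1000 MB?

777

Per item: 10.970 Mbps × 240 s = 2,633 Mb = 329.1 MB.
Capacity: 256 GB = 2,048,000 Mb; 777.88 items → 777 complete.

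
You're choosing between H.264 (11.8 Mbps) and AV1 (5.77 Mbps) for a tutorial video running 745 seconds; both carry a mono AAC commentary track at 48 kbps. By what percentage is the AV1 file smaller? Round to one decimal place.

Audio: 48 kbps = 0.048 Mbps.
H.264: 11.848 Mbps × 745 s = 8826.8 Mb = 1.028 GiB.
AV1: 5.818 Mbps × 745 s = 4334.4 Mb = 0.505 GiB.
Reduction: (1 − 0.505/1.028) × 100 = 50.89%.

50.9%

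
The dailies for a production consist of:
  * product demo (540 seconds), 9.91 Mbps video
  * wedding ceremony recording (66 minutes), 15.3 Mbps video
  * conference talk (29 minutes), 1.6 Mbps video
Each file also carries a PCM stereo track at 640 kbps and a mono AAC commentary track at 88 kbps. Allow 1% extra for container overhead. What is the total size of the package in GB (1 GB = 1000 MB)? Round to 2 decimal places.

9.25 GB

Audio total: 640 + 88 = 728 kbps = 0.728 Mbps.
product demo: 10.638 Mbps × 540 s × 1.01 = 5802.0 Mb
wedding ceremony recording: 16.028 Mbps × 3960 s × 1.01 = 64105.6 Mb
conference talk: 2.328 Mbps × 1740 s × 1.01 = 4091.2 Mb
Total: 73998.8 Mb = 9249.8 MB.
= 9.250 GB.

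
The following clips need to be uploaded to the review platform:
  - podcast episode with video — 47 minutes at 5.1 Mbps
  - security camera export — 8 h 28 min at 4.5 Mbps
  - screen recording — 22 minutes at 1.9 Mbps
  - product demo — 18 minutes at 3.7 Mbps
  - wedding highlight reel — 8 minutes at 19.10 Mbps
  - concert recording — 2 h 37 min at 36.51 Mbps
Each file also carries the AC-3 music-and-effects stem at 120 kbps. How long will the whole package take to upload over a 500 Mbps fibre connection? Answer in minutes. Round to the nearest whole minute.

Audio: 120 kbps = 0.120 Mbps.
podcast episode with video: 5.220 Mbps × 2820 s = 14720.4 Mb
security camera export: 4.620 Mbps × 30480 s = 140817.6 Mb
screen recording: 2.020 Mbps × 1320 s = 2666.4 Mb
product demo: 3.820 Mbps × 1080 s = 4125.6 Mb
wedding highlight reel: 19.220 Mbps × 480 s = 9225.6 Mb
concert recording: 36.630 Mbps × 9420 s = 345054.6 Mb
Total: 516610.2 Mb = 64576.3 MB.
At 500 Mbps: 516610.2 / 500 = 1033 s ≈ 17.2 minutes.

17 minutes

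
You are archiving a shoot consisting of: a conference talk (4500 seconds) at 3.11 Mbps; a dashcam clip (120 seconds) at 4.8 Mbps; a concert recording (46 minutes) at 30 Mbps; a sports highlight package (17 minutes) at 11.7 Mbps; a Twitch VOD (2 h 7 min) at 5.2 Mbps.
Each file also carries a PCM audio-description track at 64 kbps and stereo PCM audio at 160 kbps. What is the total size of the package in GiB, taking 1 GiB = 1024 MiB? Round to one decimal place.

17.8 GiB

Audio total: 64 + 160 = 224 kbps = 0.224 Mbps.
conference talk: 3.334 Mbps × 4500 s = 15003.0 Mb
dashcam clip: 5.024 Mbps × 120 s = 602.9 Mb
concert recording: 30.224 Mbps × 2760 s = 83418.2 Mb
sports highlight package: 11.924 Mbps × 1020 s = 12162.5 Mb
Twitch VOD: 5.424 Mbps × 7620 s = 41330.9 Mb
Total: 152517.5 Mb = 19064.7 MB.
= 17.76 GiB.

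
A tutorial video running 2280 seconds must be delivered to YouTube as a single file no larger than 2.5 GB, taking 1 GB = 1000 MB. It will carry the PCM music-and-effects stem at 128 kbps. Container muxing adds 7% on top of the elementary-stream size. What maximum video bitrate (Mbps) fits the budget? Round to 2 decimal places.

8.07 Mbps

Budget: 2.5 GB = 20000.0 Mb.
Stream payload after overhead: 20000.0 / 1.07 = 18691.6 Mb.
Total bitrate budget: 18691.6 Mb / 2280 s = 8.198 Mbps.
Audio: 128 kbps = 0.128 Mbps.
Video: 8.198 − 0.128 = 8.070 Mbps.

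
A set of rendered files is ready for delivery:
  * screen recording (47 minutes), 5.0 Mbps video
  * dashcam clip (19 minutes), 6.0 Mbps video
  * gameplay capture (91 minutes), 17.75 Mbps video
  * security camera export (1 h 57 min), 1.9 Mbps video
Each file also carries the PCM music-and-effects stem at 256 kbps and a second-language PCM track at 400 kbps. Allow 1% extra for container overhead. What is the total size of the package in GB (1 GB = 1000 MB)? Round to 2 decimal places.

17.92 GB

Audio total: 256 + 400 = 656 kbps = 0.656 Mbps.
screen recording: 5.656 Mbps × 2820 s × 1.01 = 16109.4 Mb
dashcam clip: 6.656 Mbps × 1140 s × 1.01 = 7663.7 Mb
gameplay capture: 18.406 Mbps × 5460 s × 1.01 = 101501.7 Mb
security camera export: 2.556 Mbps × 7020 s × 1.01 = 18122.6 Mb
Total: 143397.4 Mb = 17924.7 MB.
= 17.92 GB.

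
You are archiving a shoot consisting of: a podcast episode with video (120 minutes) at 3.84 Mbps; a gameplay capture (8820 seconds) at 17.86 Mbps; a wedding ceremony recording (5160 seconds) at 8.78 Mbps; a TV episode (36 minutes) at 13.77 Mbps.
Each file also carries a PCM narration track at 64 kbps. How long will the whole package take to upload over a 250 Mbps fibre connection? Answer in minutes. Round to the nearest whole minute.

17 minutes

Audio: 64 kbps = 0.064 Mbps.
podcast episode with video: 3.904 Mbps × 7200 s = 28108.8 Mb
gameplay capture: 17.924 Mbps × 8820 s = 158089.7 Mb
wedding ceremony recording: 8.844 Mbps × 5160 s = 45635.0 Mb
TV episode: 13.834 Mbps × 2160 s = 29881.4 Mb
Total: 261715.0 Mb = 32714.4 MB.
At 250 Mbps: 261715.0 / 250 = 1047 s ≈ 17.4 minutes.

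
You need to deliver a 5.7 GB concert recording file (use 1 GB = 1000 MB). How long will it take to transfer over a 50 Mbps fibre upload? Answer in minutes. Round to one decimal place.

File: 5.7 GB = 45600.0 Mb.
At 50 Mbps: 45600.0 / 50 = 912.0 s ≈ 15.2 minutes.

15.2 minutes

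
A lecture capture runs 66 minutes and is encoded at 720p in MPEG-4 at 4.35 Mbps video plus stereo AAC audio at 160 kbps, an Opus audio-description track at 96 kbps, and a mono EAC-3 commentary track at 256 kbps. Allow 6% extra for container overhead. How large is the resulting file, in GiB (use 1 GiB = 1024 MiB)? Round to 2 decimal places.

66 min = 3960 s
Audio total: 160 + 96 + 256 = 512 kbps = 0.512 Mbps.
Total bitrate: 4.35 + 0.512 = 4.862 Mbps.
Stream data: 4.862 Mbps × 3960 s = 19253.5 Mb.
With 6% container overhead: ×1.06.
20,409 Mb = 2,551,091,400 bytes ÷ 1,073,741,824 = 2.376 GiB.

2.38 GiB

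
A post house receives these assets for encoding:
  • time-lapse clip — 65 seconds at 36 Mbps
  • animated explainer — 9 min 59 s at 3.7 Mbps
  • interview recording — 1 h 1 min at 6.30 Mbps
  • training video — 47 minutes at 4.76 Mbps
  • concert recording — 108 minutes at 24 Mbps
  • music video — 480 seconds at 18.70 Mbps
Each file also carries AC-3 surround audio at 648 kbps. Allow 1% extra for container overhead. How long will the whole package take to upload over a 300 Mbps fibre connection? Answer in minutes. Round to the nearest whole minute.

Audio: 648 kbps = 0.648 Mbps.
time-lapse clip: 36.648 Mbps × 65 s × 1.01 = 2405.9 Mb
animated explainer: 4.348 Mbps × 599 s × 1.01 = 2630.5 Mb
interview recording: 6.948 Mbps × 3660 s × 1.01 = 25684.0 Mb
training video: 5.408 Mbps × 2820 s × 1.01 = 15403.1 Mb
concert recording: 24.648 Mbps × 6480 s × 1.01 = 161316.2 Mb
music video: 19.348 Mbps × 480 s × 1.01 = 9379.9 Mb
Total: 216819.6 Mb = 27102.5 MB.
At 300 Mbps: 216819.6 / 300 = 723 s ≈ 12 minutes.

12 minutes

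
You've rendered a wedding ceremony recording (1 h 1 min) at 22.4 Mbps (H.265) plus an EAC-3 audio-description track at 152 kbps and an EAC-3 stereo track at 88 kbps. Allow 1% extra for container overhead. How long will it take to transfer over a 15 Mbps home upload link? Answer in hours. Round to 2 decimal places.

1.55 hours

1 h 1 min = 61 min = 3660 s
Audio total: 152 + 88 = 240 kbps = 0.240 Mbps.
Total bitrate: 22.640 Mbps.
File: 22.640 Mbps × 3660 s = 82862.4 Mb.
With 1% container overhead: ×1.01. → 83691.0 Mb.
At 15 Mbps: 83691.0 / 15 = 5579.4 s ≈ 1.55 hours.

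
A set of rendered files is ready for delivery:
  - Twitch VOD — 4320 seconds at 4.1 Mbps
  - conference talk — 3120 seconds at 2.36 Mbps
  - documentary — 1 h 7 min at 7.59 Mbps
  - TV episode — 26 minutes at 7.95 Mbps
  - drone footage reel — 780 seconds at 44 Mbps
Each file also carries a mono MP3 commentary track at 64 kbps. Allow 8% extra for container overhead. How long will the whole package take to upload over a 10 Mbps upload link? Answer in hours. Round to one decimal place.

Audio: 64 kbps = 0.064 Mbps.
Twitch VOD: 4.164 Mbps × 4320 s × 1.08 = 19427.6 Mb
conference talk: 2.424 Mbps × 3120 s × 1.08 = 8167.9 Mb
documentary: 7.654 Mbps × 4020 s × 1.08 = 33230.6 Mb
TV episode: 8.014 Mbps × 1560 s × 1.08 = 13502.0 Mb
drone footage reel: 44.064 Mbps × 780 s × 1.08 = 37119.5 Mb
Total: 111447.6 Mb = 13930.9 MB.
At 10 Mbps: 111447.6 / 10 = 11145 s ≈ 3.1 hours.

3.1 hours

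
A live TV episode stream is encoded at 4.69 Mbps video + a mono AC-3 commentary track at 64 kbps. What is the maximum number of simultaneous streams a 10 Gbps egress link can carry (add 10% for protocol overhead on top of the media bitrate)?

1912

Audio: 64 kbps = 0.064 Mbps.
Per-viewer media rate: 4.754 Mbps.
On the wire with 10% overhead: 5.229 Mbps.
10 Gbps = 10,000 Mbps; 10,000 / 5.229 = 1912.27 → 1912 viewers.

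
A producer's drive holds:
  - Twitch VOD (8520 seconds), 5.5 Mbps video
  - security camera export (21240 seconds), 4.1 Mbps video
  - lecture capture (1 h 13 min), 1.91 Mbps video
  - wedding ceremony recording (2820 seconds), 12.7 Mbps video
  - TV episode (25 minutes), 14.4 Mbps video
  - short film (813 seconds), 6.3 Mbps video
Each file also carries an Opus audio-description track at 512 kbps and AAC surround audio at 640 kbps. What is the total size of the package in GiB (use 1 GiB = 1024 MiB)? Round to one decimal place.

Audio total: 512 + 640 = 1152 kbps = 1.152 Mbps.
Twitch VOD: 6.652 Mbps × 8520 s = 56675.0 Mb
security camera export: 5.252 Mbps × 21240 s = 111552.5 Mb
lecture capture: 3.062 Mbps × 4380 s = 13411.6 Mb
wedding ceremony recording: 13.852 Mbps × 2820 s = 39062.6 Mb
TV episode: 15.552 Mbps × 1500 s = 23328.0 Mb
short film: 7.452 Mbps × 813 s = 6058.5 Mb
Total: 250088.2 Mb = 31261.0 MB.
= 29.11 GiB.

29.1 GiB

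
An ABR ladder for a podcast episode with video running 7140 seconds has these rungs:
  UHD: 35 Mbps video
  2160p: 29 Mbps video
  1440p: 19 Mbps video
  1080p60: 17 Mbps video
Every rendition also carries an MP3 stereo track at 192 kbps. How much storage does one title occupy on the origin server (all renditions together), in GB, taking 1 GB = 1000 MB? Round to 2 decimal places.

89.94 GB

Audio: 192 kbps = 0.192 Mbps.
Sum of rendition bitrates: (35+0.192) + (29+0.192) + (19+0.192) + (17+0.192) = 100.768 Mbps.
× 7140 s = 719,484 Mb = 89,935 MB = 89.94 GB.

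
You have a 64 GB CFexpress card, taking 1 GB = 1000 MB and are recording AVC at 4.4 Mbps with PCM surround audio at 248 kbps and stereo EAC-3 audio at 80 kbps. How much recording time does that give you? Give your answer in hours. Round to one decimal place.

30.1 hours

Audio total: 248 + 80 = 328 kbps = 0.328 Mbps.
Total bitrate: 4.4 + 0.328 = 4.728 Mbps.
Capacity: 64 GB = 512,000 Mb.
Recording time: 512,000 / 4.728 = 108,291 s ≈ 30.1 hours.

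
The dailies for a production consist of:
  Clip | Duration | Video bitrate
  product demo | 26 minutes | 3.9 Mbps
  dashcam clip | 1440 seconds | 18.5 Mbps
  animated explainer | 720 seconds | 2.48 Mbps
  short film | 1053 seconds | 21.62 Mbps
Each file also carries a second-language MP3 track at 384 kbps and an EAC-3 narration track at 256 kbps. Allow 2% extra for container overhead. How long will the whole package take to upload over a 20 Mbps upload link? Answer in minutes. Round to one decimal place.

Audio total: 384 + 256 = 640 kbps = 0.640 Mbps.
product demo: 4.540 Mbps × 1560 s × 1.02 = 7224.0 Mb
dashcam clip: 19.140 Mbps × 1440 s × 1.02 = 28112.8 Mb
animated explainer: 3.120 Mbps × 720 s × 1.02 = 2291.3 Mb
short film: 22.260 Mbps × 1053 s × 1.02 = 23908.6 Mb
Total: 61536.8 Mb = 7692.1 MB.
At 20 Mbps: 61536.8 / 20 = 3077 s ≈ 51.3 minutes.

51.3 minutes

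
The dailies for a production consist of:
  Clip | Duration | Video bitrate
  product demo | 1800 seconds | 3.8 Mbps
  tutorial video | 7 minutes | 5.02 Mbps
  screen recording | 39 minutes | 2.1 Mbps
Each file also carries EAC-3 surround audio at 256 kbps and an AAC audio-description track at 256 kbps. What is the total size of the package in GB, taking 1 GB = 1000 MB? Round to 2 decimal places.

Audio total: 256 + 256 = 512 kbps = 0.512 Mbps.
product demo: 4.312 Mbps × 1800 s = 7761.6 Mb
tutorial video: 5.532 Mbps × 420 s = 2323.4 Mb
screen recording: 2.612 Mbps × 2340 s = 6112.1 Mb
Total: 16197.1 Mb = 2024.6 MB.
= 2.025 GB.

2.02 GB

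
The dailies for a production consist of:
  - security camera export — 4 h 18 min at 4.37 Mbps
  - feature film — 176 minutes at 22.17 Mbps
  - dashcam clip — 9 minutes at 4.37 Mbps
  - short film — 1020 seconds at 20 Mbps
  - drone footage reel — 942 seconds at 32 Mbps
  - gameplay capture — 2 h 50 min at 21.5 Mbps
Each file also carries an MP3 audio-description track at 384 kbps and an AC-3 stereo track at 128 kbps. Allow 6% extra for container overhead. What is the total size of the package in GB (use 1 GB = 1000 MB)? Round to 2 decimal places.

78.68 GB

Audio total: 384 + 128 = 512 kbps = 0.512 Mbps.
security camera export: 4.882 Mbps × 15480 s × 1.06 = 80107.8 Mb
feature film: 22.682 Mbps × 10560 s × 1.06 = 253893.2 Mb
dashcam clip: 4.882 Mbps × 540 s × 1.06 = 2794.5 Mb
short film: 20.512 Mbps × 1020 s × 1.06 = 22177.6 Mb
drone footage reel: 32.512 Mbps × 942 s × 1.06 = 32463.9 Mb
gameplay capture: 22.012 Mbps × 10200 s × 1.06 = 237993.7 Mb
Total: 629430.7 Mb = 78678.8 MB.
= 78.68 GB.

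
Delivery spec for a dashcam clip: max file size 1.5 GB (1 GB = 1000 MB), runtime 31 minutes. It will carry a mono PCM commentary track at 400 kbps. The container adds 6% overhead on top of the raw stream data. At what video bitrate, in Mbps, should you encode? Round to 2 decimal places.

5.69 Mbps

Budget: 1.5 GB = 12000.0 Mb.
Stream payload after overhead: 12000.0 / 1.06 = 11320.8 Mb.
31 min = 1860 s
Total bitrate budget: 11320.8 Mb / 1860 s = 6.086 Mbps.
Audio: 400 kbps = 0.400 Mbps.
Video: 6.086 − 0.400 = 5.686 Mbps.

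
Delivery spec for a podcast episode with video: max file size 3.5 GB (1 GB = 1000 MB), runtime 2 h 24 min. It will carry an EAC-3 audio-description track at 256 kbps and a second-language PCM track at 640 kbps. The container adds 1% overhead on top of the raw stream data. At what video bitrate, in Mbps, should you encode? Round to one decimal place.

Budget: 3.5 GB = 28000.0 Mb.
Stream payload after overhead: 28000.0 / 1.01 = 27722.8 Mb.
2 h 24 min = 144 min = 8640 s
Total bitrate budget: 27722.8 Mb / 8640 s = 3.209 Mbps.
Audio total: 256 + 640 = 896 kbps = 0.896 Mbps.
Video: 3.209 − 0.896 = 2.313 Mbps.

2.3 Mbps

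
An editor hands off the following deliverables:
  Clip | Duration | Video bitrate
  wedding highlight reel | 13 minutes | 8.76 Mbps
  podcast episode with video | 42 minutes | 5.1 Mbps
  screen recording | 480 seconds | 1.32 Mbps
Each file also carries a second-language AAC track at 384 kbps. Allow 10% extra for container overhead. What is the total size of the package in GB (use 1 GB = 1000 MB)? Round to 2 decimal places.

Audio: 384 kbps = 0.384 Mbps.
wedding highlight reel: 9.144 Mbps × 780 s × 1.10 = 7845.6 Mb
podcast episode with video: 5.484 Mbps × 2520 s × 1.10 = 15201.6 Mb
screen recording: 1.704 Mbps × 480 s × 1.10 = 899.7 Mb
Total: 23946.9 Mb = 2993.4 MB.
= 2.993 GB.

2.99 GB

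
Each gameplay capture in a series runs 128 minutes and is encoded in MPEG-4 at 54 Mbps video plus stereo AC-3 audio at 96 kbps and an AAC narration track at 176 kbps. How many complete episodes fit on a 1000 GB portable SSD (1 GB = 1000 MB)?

128 min = 7680 s
Audio total: 96 + 176 = 272 kbps = 0.272 Mbps.
Total bitrate: 54.272 Mbps.
Per item: 54.272 Mbps × 7680 s = 416,809 Mb = 52,101 MB.
Capacity: 1000 GB = 8,000,000 Mb; 19.19 items → 19 complete.

19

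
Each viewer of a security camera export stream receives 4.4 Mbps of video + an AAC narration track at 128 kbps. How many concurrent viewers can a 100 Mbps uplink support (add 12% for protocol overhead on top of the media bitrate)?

19

Audio: 128 kbps = 0.128 Mbps.
Per-viewer media rate: 4.528 Mbps.
On the wire with 12% overhead: 5.071 Mbps.
100 Mbps = 100.0 Mbps; 100.0 / 5.071 = 19.72 → 19 viewers.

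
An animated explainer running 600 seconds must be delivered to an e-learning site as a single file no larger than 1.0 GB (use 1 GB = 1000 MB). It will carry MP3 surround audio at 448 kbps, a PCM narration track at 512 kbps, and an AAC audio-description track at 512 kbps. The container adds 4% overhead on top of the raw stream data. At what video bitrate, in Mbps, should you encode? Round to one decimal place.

Budget: 1.0 GB = 8000.0 Mb.
Stream payload after overhead: 8000.0 / 1.04 = 7692.3 Mb.
Total bitrate budget: 7692.3 Mb / 600 s = 12.821 Mbps.
Audio total: 448 + 512 + 512 = 1472 kbps = 1.472 Mbps.
Video: 12.821 − 1.472 = 11.349 Mbps.

11.3 Mbps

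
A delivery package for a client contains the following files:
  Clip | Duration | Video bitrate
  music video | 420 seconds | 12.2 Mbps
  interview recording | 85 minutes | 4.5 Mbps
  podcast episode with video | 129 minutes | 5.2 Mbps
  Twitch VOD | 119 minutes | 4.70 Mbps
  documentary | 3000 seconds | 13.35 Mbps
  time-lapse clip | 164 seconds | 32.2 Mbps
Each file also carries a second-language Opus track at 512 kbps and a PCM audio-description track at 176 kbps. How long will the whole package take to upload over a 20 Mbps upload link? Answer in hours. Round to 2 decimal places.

Audio total: 512 + 176 = 688 kbps = 0.688 Mbps.
music video: 12.888 Mbps × 420 s = 5413.0 Mb
interview recording: 5.188 Mbps × 5100 s = 26458.8 Mb
podcast episode with video: 5.888 Mbps × 7740 s = 45573.1 Mb
Twitch VOD: 5.388 Mbps × 7140 s = 38470.3 Mb
documentary: 14.038 Mbps × 3000 s = 42114.0 Mb
time-lapse clip: 32.888 Mbps × 164 s = 5393.6 Mb
Total: 163422.8 Mb = 20427.9 MB.
At 20 Mbps: 163422.8 / 20 = 8171 s ≈ 2.27 hours.

2.27 hours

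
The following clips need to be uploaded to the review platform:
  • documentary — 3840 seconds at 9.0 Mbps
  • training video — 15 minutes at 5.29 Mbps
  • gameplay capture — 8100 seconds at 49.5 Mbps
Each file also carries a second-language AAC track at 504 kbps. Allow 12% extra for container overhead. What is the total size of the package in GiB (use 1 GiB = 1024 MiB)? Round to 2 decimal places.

Audio: 504 kbps = 0.504 Mbps.
documentary: 9.504 Mbps × 3840 s × 1.12 = 40874.8 Mb
training video: 5.794 Mbps × 900 s × 1.12 = 5840.4 Mb
gameplay capture: 50.004 Mbps × 8100 s × 1.12 = 453636.3 Mb
Total: 500351.4 Mb = 62543.9 MB.
= 58.25 GiB.

58.25 GiB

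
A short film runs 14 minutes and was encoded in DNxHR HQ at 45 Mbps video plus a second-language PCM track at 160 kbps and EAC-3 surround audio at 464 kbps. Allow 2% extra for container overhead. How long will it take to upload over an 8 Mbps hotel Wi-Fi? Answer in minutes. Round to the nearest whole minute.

14 min = 840 s
Audio total: 160 + 464 = 624 kbps = 0.624 Mbps.
Total bitrate: 45.624 Mbps.
File: 45.624 Mbps × 840 s = 38324.2 Mb.
With 2% container overhead: ×1.02. → 39090.6 Mb.
At 8 Mbps: 39090.6 / 8 = 4886.3 s ≈ 81.4 minutes.

81 minutes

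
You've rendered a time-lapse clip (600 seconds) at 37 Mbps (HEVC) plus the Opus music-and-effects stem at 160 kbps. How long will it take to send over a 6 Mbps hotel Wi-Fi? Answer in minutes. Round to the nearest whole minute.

Audio: 160 kbps = 0.160 Mbps.
Total bitrate: 37.160 Mbps.
File: 37.160 Mbps × 600 s = 22296.0 Mb.
At 6 Mbps: 22296.0 / 6 = 3716.0 s ≈ 61.9 minutes.

62 minutes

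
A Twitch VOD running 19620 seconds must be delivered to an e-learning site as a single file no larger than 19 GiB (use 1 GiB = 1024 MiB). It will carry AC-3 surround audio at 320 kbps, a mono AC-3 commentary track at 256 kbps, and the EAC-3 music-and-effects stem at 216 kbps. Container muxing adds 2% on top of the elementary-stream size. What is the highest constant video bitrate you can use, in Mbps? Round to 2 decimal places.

7.36 Mbps

Budget: 19 GiB = 163208.8 Mb.
Stream payload after overhead: 163208.8 / 1.02 = 160008.6 Mb.
Total bitrate budget: 160008.6 Mb / 19620 s = 8.155 Mbps.
Audio total: 320 + 256 + 216 = 792 kbps = 0.792 Mbps.
Video: 8.155 − 0.792 = 7.363 Mbps.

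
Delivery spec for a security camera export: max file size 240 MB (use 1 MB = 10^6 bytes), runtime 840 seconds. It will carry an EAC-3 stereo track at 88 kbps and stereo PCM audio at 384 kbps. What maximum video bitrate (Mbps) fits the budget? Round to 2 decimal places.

Budget: 240 MB = 1920.0 Mb.
Total bitrate budget: 1920.0 Mb / 840 s = 2.286 Mbps.
Audio total: 88 + 384 = 472 kbps = 0.472 Mbps.
Video: 2.286 − 0.472 = 1.814 Mbps.

1.81 Mbps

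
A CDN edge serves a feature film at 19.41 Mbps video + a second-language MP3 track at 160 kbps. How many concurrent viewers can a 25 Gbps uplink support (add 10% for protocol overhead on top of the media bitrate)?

Audio: 160 kbps = 0.160 Mbps.
Per-viewer media rate: 19.570 Mbps.
On the wire with 10% overhead: 21.527 Mbps.
25 Gbps = 25,000 Mbps; 25,000 / 21.527 = 1161.33 → 1161 viewers.

1161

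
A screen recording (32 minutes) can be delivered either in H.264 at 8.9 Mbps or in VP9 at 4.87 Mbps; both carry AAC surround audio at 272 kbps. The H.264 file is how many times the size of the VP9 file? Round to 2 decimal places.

32 min = 1920 s
Audio: 272 kbps = 0.272 Mbps.
H.264: 9.172 Mbps × 1920 s = 17610.2 Mb = 2.201 GB.
VP9: 5.142 Mbps × 1920 s = 9872.6 Mb = 1.234 GB.
Ratio: 2.201 / 1.234 = 1.784.

1.78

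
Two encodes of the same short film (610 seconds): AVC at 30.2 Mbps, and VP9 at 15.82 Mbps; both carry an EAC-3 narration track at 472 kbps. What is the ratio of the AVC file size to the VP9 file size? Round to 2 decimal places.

Audio: 472 kbps = 0.472 Mbps.
AVC: 30.672 Mbps × 610 s = 18709.9 Mb = 2.339 GB.
VP9: 16.292 Mbps × 610 s = 9938.1 Mb = 1.242 GB.
Ratio: 2.339 / 1.242 = 1.883.

1.88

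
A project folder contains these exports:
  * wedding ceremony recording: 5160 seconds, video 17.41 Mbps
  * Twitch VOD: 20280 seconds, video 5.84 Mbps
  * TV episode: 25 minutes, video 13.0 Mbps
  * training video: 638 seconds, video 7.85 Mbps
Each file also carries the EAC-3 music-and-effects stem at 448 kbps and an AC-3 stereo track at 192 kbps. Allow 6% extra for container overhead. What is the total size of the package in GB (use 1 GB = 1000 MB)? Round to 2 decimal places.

Audio total: 448 + 192 = 640 kbps = 0.640 Mbps.
wedding ceremony recording: 18.050 Mbps × 5160 s × 1.06 = 98726.3 Mb
Twitch VOD: 6.480 Mbps × 20280 s × 1.06 = 139299.3 Mb
TV episode: 13.640 Mbps × 1500 s × 1.06 = 21687.6 Mb
training video: 8.490 Mbps × 638 s × 1.06 = 5741.6 Mb
Total: 265454.8 Mb = 33181.8 MB.
= 33.18 GB.

33.18 GB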